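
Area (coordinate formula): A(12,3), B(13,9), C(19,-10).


12*(9+ 10) = 228
13*(-10-3) = -169
19*(3-9) = -114
sum = -55
Area = |-55|/2 = 27.5000

27.5000 sq units


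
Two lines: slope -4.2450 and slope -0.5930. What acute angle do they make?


m1-m2 = -3.652
1+m1*m2 = 3.517285
tan(theta) = |-3.652/3.517285| = 1.038301
theta = arctan(|-3.652/3.517285|) = 46.0765 degrees (acute angle)

46.0765 degrees


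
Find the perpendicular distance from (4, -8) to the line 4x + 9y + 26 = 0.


|4*4 + 9*(-8) + 26| = |-30| = 30
sqrt(16 + 81) = sqrt(97) = 9.8489
d = 30/sqrt(97) = 3.0460

3.0460


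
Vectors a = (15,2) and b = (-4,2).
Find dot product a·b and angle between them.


a·b = 15*(-4) + 2*2 = -60 + 4 = -56
|a| = sqrt(225+4) = 15.1327
|b| = sqrt(16+4) = 4.4721
cos(theta) = -56/(sqrt(229)*sqrt(20)) = -56/sqrt(4580) = -0.827476
theta = arccos(-56/sqrt(4580)) = 145.8403 degrees

a·b = -56, theta = 145.8403 deg


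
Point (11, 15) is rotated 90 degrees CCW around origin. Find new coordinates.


cos(90) = 0, sin(90) = 1
x' = 11*0 - 15*1 = -15
y' = 11*1 + 15*0 = 11

(-15, 11)


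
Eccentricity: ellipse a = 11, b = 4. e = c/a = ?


c = sqrt(121-16) = sqrt(105) = 10.2470
e = c/a = sqrt(105)/11 = 0.9315

e = 0.9315


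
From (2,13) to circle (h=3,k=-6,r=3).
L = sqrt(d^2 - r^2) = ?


d = sqrt((2-3)^2 + (13+ 6)^2) = sqrt(1+361) = 19.0263
L = sqrt(362.0000 - 9) = sqrt(353.0000) = 18.7883

18.7883


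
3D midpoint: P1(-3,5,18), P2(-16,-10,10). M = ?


Mx = (-3- 16)/2 = -9.5000
My = (5- 10)/2 = -2.5000
Mz = (18+10)/2 = 14.0000

M = (-9.5000, -2.5000, 14.0000)


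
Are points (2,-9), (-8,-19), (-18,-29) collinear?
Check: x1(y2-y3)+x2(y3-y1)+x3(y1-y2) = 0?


2*(-19+ 29) - 8*(-29+ 9) - 18*(-9+ 19)
= 20 + 160 - 180 = 0

Yes, collinear (determinant = 0)


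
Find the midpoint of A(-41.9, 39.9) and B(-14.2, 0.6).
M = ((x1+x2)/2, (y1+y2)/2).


Mx = (-41.9 - 14.2)/2 = -56.1/2 = -28.0500
My = (39.9 + 0.6)/2 = 40.5/2 = 20.2500

(-28.0500, 20.2500)


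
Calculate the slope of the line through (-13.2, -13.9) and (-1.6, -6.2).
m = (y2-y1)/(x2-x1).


dy = -6.2 + 13.9 = 7.7
dx = -1.6 + 13.2 = 11.6
m = 7.7/11.6 = 0.6638

m = 0.6638


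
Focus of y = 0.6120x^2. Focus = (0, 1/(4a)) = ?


a = 0.6120
4a = 2.4480
focus = (0, 1/2.4480) = (0, 0.4085)

Focus = (0, 0.4085)


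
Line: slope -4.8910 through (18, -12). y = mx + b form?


y + 12 = -4.8910(x - 18)
y = -4.8910x - 12 + 4.8910*18
y = -4.8910x + 76.0380

y = -4.8910x + 76.0380


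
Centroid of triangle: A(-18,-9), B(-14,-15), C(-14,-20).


Gx = (-18- 14- 14)/3 = -46/3 = -15.3333
Gy = (-9- 15- 20)/3 = -44/3 = -14.6667

G = (-15.3333, -14.6667)


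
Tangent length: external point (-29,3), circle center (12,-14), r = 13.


d = sqrt((-29-12)^2 + (3+ 14)^2) = sqrt(1681+289) = 44.3847
L = sqrt(1970.0000 - 169) = sqrt(1801.0000) = 42.4382

42.4382


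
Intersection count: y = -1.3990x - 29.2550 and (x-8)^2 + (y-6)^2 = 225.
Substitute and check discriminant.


Substitute y = -1.3990x - 29.2550: (x-8)^2 + (-1.3990x- 29.2550-6)^2 = 225
Expand to Ax^2 + Bx + C = 0, where b-k = -35.255
A = 1+m^2 = 2.957201
B = 2(m(b-k) - h) = 2(-1.3990*(-35.255) - 8) = 82.64349
C = h^2 + (b-k)^2 - r^2 = 64 + 1242.915025 - 225 = 1081.915025
disc = B^2-4AC = 6829.9464 - 12797.7608 = -5967.8144
disc < 0

0 intersection points


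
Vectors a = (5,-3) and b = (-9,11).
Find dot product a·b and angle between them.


a·b = 5*(-9) - 3*11 = -45 - 33 = -78
|a| = sqrt(25+9) = 5.8310
|b| = sqrt(81+121) = 14.2127
cos(theta) = -78/(sqrt(34)*sqrt(202)) = -78/sqrt(6868) = -0.941195
theta = arccos(-78/sqrt(6868)) = 160.2532 degrees

a·b = -78, theta = 160.2532 deg


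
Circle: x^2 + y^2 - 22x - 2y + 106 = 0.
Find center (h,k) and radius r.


h = -D/2 = 22/2 = 11
k = -E/2 = 2/2 = 1
r^2 = h^2 + k^2 - F = 121 + 1 - 106 = 16
r = 4

Center (11, 1), radius = 4


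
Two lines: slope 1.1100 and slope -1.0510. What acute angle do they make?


m1-m2 = 2.161
1+m1*m2 = -0.16661
tan(theta) = |2.161/(-0.16661)| = 12.970410
theta = arctan(|2.161/(-0.16661)|) = 85.5913 degrees (acute angle)

85.5913 degrees


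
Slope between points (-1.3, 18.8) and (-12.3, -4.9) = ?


dy = -4.9 - 18.8 = -23.7
dx = -12.3 + 1.3 = -11.0
m = -23.7/(-11.0) = 2.1545

m = 2.1545


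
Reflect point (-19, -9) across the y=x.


Reflection rule for y=x: (y, x)
(-19, -9) -> (-9, -19)

(-9, -19)


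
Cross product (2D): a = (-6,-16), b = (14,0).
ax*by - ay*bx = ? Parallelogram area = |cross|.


cross = -6*0 + 16*14 = 0 + 224 = 224
Parallelogram area = |224| = 224

cross = 224, parallelogram area = 224


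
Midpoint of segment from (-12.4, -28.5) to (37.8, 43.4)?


Mx = (-12.4 + 37.8)/2 = 25.4/2 = 12.7000
My = (-28.5 + 43.4)/2 = 14.9/2 = 7.4500

(12.7000, 7.4500)


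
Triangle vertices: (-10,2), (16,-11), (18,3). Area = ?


-10*(-11-3) = 140
16*(3-2) = 16
18*(2+ 11) = 234
sum = 390
Area = |390|/2 = 195.0000

195.0000 sq units


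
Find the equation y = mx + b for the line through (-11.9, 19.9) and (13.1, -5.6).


m = (-25.5)/(25.0) = -1.0200
b = y1 - m*x1 = 19.9 - (-25.5*(-11.9))/(25.0) = 19.9 - 12.1380 = 7.7620

y = -1.0200x + 7.7620


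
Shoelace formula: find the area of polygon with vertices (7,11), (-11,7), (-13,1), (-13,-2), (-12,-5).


sum(xi*y_{i+1}) = 7*7 - 11*1 - 13*(-2) - 13*(-5) - 12*11 = -3
sum(yi*x_{i+1}) = 11*(-11) + 7*(-13) + 1*(-13) - 2*(-12) - 5*7 = -236
Area = |-3 + 236|/2 = 233/2 = 116.5000

116.5000 sq units


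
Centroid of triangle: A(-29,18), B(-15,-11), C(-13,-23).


Gx = (-29- 15- 13)/3 = -57/3 = -19.0000
Gy = (18- 11- 23)/3 = -16/3 = -5.3333

G = (-19.0000, -5.3333)


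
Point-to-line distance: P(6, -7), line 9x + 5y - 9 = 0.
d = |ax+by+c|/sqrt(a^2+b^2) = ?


|9*6 + 5*(-7) - 9| = |10| = 10
sqrt(81 + 25) = sqrt(106) = 10.2956
d = 10/sqrt(106) = 0.9713

0.9713


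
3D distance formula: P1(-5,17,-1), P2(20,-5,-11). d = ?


dx=25, dy=-22, dz=-10
d = sqrt(625+484+100) = sqrt(1209) = 34.7707

34.7707


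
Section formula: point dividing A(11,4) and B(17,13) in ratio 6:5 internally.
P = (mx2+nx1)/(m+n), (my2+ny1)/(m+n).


Px = (6*17 + 5*11)/11 = 157/11 = 14.2727
Py = (6*13 + 5*4)/11 = 98/11 = 8.9091

P = (14.2727, 8.9091)


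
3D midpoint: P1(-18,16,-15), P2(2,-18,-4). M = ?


Mx = (-18+2)/2 = -8.0000
My = (16- 18)/2 = -1.0000
Mz = (-15- 4)/2 = -9.5000

M = (-8.0000, -1.0000, -9.5000)


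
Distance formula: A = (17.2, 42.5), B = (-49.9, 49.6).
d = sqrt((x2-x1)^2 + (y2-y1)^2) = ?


dx = -49.9 - 17.2 = -67.1
dy = 49.6 - 42.5 = 7.1
d = sqrt(4502.41 + 50.41) = sqrt(4552.82) = 67.4746

67.4746


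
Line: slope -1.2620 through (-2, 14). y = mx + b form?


y - 14 = -1.2620(x + 2)
y = -1.2620x + 14 + 1.2620*(-2)
y = -1.2620x + 11.4760

y = -1.2620x + 11.4760


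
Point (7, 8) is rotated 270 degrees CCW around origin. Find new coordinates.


cos(270) = 0, sin(270) = -1
x' = 7*0 - 8*(-1) = 8
y' = 7*(-1) + 8*0 = -7

(8, -7)


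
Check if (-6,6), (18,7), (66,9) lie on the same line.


-6*(7-9) + 18*(9-6) + 66*(6-7)
= 12 + 54 - 66 = 0

Yes, collinear (determinant = 0)


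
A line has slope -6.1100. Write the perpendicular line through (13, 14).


Perpendicular slope = -1/m1 = -1/(-6.1100) = 0.1637
b2 = y0 - m2*x0 = 14 + 13/(-6.1100) = 14 - 2.1277 = 11.8723

y = 0.1637x + 11.8723


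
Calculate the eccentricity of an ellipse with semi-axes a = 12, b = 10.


c = sqrt(144-100) = sqrt(44) = 6.6332
e = c/a = sqrt(44)/12 = 0.5528

e = 0.5528


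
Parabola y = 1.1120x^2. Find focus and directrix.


a = 1.1120
1/(4a) = 0.2248
Focus = (0, 0.2248)
Directrix: y = -0.2248

Focus = (0, 0.2248), Directrix: y = -0.2248


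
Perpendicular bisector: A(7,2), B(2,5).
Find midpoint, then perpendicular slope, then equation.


Midpoint = (4.5, 3.5)
Slope of AB = dy/dx = 3/(-5) = -0.6000
Perp slope = -dx/dy = 5/3 = 1.6667
b = My - (perp slope)*Mx = 3.5 + (-5*4.5)/3 = 3.5 - 7.5000 = -4.0000

y = 1.6667x - 4.0000


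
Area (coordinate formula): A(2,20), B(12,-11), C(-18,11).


2*(-11-11) = -44
12*(11-20) = -108
-18*(20+ 11) = -558
sum = -710
Area = |-710|/2 = 355.0000

355.0000 sq units


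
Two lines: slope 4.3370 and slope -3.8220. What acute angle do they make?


m1-m2 = 8.159
1+m1*m2 = -15.576014
tan(theta) = |8.159/(-15.576014)| = 0.523818
theta = arctan(|8.159/(-15.576014)|) = 27.6464 degrees (acute angle)

27.6464 degrees


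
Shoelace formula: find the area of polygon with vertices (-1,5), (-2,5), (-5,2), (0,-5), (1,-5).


sum(xi*y_{i+1}) = -1*5 - 2*2 - 5*(-5) + 0*(-5) + 1*5 = 21
sum(yi*x_{i+1}) = 5*(-2) + 5*(-5) + 2*0 - 5*1 - 5*(-1) = -35
Area = |21 + 35|/2 = 56/2 = 28.0000

28.0000 sq units


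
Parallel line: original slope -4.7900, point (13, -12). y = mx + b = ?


Parallel lines have equal slopes.
m2 = -4.7900
b2 = -12 + 4.7900*13 = 50.2700

y = -4.7900x + 50.2700


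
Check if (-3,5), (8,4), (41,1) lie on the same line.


-3*(4-1) + 8*(1-5) + 41*(5-4)
= -9 - 32 + 41 = 0

Yes, collinear (determinant = 0)


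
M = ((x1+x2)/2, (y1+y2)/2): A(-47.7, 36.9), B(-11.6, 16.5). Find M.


Mx = (-47.7 - 11.6)/2 = -59.3/2 = -29.6500
My = (36.9 + 16.5)/2 = 53.4/2 = 26.7000

(-29.6500, 26.7000)


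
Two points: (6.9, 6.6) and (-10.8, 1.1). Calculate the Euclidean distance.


dx = -10.8 - 6.9 = -17.7
dy = 1.1 - 6.6 = -5.5
d = sqrt(313.29 + 30.25) = sqrt(343.54) = 18.5348

18.5348


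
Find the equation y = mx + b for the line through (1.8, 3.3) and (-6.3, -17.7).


m = (-21.0)/(-8.1) = 2.5926
b = y1 - m*x1 = 3.3 - (-21.0*1.8)/(-8.1) = 3.3 - 4.6667 = -1.3667

y = 2.5926x - 1.3667


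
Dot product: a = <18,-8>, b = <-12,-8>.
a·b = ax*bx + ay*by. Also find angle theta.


a·b = 18*(-12) - 8*(-8) = -216 + 64 = -152
|a| = sqrt(324+64) = 19.6977
|b| = sqrt(144+64) = 14.4222
cos(theta) = -152/(sqrt(388)*sqrt(208)) = -152/sqrt(80704) = -0.535052
theta = arccos(-152/sqrt(80704)) = 122.3474 degrees

a·b = -152, theta = 122.3474 deg


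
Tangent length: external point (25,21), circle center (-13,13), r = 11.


d = sqrt((25+ 13)^2 + (21-13)^2) = sqrt(1444+64) = 38.8330
L = sqrt(1508.0000 - 121) = sqrt(1387.0000) = 37.2424

37.2424


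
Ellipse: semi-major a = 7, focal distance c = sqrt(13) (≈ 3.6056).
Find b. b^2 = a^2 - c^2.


b^2 = 7^2 - (sqrt(13))^2 = 49 - 13 = 36
b = sqrt(36) = 6

b = 6


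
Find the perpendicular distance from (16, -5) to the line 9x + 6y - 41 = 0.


|9*16 + 6*(-5) - 41| = |73| = 73
sqrt(81 + 36) = sqrt(117) = 10.8167
d = 73/sqrt(117) = 6.7489

6.7489


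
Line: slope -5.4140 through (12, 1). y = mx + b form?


y - 1 = -5.4140(x - 12)
y = -5.4140x + 1 + 5.4140*12
y = -5.4140x + 65.9680

y = -5.4140x + 65.9680


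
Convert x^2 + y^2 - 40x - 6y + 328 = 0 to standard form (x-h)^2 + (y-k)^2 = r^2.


h = -D/2 = 40/2 = 20
k = -E/2 = 6/2 = 3
r^2 = h^2 + k^2 - F = 400 + 9 - 328 = 81
r = 9

Center (20, 3), radius = 9


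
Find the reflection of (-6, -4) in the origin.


Reflection rule for origin: (-x, -y)
(-6, -4) -> (6, 4)

(6, 4)


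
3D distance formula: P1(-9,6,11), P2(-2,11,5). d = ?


dx=7, dy=5, dz=-6
d = sqrt(49+25+36) = sqrt(110) = 10.4881

10.4881


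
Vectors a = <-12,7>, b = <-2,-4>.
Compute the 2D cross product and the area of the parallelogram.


cross = -12*(-4) - 7*(-2) = 48 + 14 = 62
Parallelogram area = |62| = 62

cross = 62, parallelogram area = 62


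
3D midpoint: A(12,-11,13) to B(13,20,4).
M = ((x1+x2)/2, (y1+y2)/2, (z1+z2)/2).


Mx = (12+13)/2 = 12.5000
My = (-11+20)/2 = 4.5000
Mz = (13+4)/2 = 8.5000

M = (12.5000, 4.5000, 8.5000)


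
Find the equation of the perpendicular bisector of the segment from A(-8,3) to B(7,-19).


Midpoint = (-0.5, -8)
Slope of AB = dy/dx = -22/15 = -1.4667
Perp slope = -dx/dy = 15/22 = 0.6818
b = My - (perp slope)*Mx = -8 + (15*(-0.5))/(-22) = -8 + 0.3409 = -7.6591

y = 0.6818x - 7.6591


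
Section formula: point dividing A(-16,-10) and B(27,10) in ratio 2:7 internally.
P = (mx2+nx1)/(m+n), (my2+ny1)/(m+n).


Px = (2*27 + 7*(-16))/9 = -58/9 = -6.4444
Py = (2*10 + 7*(-10))/9 = -50/9 = -5.5556

P = (-6.4444, -5.5556)


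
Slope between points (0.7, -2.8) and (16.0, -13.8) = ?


dy = -13.8 + 2.8 = -11.0
dx = 16.0 - 0.7 = 15.3
m = -11.0/15.3 = -0.7190

m = -0.7190


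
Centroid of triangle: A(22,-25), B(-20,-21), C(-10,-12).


Gx = (22- 20- 10)/3 = -8/3 = -2.6667
Gy = (-25- 21- 12)/3 = -58/3 = -19.3333

G = (-2.6667, -19.3333)


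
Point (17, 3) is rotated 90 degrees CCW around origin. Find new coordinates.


cos(90) = 0, sin(90) = 1
x' = 17*0 - 3*1 = -3
y' = 17*1 + 3*0 = 17

(-3, 17)


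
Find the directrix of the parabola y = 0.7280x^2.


a = 0.7280
1/(4a) = 0.3434
directrix: y = -0.3434 = -0.3434

y = -0.3434


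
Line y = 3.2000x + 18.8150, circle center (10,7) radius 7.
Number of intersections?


Substitute y = 3.2000x + 18.8150: (x-10)^2 + (3.2000x+18.8150-7)^2 = 49
Expand to Ax^2 + Bx + C = 0, where b-k = 11.815
A = 1+m^2 = 11.24
B = 2(m(b-k) - h) = 2(3.2000*11.815 - 10) = 55.616
C = h^2 + (b-k)^2 - r^2 = 100 + 139.594225 - 49 = 190.594225
disc = B^2-4AC = 3093.1395 - 8569.1164 = -5475.9769
disc < 0

0 intersection points


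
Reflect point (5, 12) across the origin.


Reflection rule for origin: (-x, -y)
(5, 12) -> (-5, -12)

(-5, -12)


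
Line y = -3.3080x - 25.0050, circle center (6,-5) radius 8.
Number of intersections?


Substitute y = -3.3080x - 25.0050: (x-6)^2 + (-3.3080x- 25.0050+ 5)^2 = 64
Expand to Ax^2 + Bx + C = 0, where b-k = -20.005
A = 1+m^2 = 11.942864
B = 2(m(b-k) - h) = 2(-3.3080*(-20.005) - 6) = 120.35308
C = h^2 + (b-k)^2 - r^2 = 36 + 400.200025 - 64 = 372.200025
disc = B^2-4AC = 14484.8639 - 17780.5371 = -3295.6732
disc < 0

0 intersection points


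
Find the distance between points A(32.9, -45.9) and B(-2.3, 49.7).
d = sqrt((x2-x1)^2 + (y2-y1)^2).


dx = -2.3 - 32.9 = -35.2
dy = 49.7 + 45.9 = 95.6
d = sqrt(1239.04 + 9139.36) = sqrt(10378.4) = 101.8744

101.8744


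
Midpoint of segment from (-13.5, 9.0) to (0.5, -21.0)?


Mx = (-13.5 + 0.5)/2 = -13.0/2 = -6.5000
My = (9.0 - 21.0)/2 = -12.0/2 = -6.0000

(-6.5000, -6.0000)


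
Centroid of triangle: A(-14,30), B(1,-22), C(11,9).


Gx = (-14+1+11)/3 = -2/3 = -0.6667
Gy = (30- 22+9)/3 = 17/3 = 5.6667

G = (-0.6667, 5.6667)


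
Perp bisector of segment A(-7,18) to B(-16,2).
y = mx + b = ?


Midpoint = (-11.5, 10)
Slope of AB = dy/dx = -16/(-9) = 1.7778
Perp slope = -dx/dy = -9/16 = -0.5625
b = My - (perp slope)*Mx = 10 + (-9*(-11.5))/(-16) = 10 - 6.4688 = 3.5312

y = -0.5625x + 3.5312


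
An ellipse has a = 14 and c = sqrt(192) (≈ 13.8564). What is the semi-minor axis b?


b^2 = 14^2 - (sqrt(192))^2 = 196 - 192 = 4
b = sqrt(4) = 2

b = 2


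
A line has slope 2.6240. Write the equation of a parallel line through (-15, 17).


Parallel lines have equal slopes.
m2 = 2.6240
b2 = 17 - 2.6240*(-15) = 56.3600

y = 2.6240x + 56.3600


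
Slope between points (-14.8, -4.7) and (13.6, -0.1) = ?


dy = -0.1 + 4.7 = 4.6
dx = 13.6 + 14.8 = 28.4
m = 4.6/28.4 = 0.1620

m = 0.1620


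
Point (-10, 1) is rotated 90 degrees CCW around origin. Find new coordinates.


cos(90) = 0, sin(90) = 1
x' = -10*0 - 1*1 = -1
y' = -10*1 + 1*0 = -10

(-1, -10)


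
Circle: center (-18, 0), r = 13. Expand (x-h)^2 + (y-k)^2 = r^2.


(x+ 18)^2 + (y-0)^2 = 13^2
D = -2h = 36, E = -2k = 0
F = h^2+k^2-r^2 = 324+0-169 = 155

x^2 + y^2 + 36x + 155 = 0


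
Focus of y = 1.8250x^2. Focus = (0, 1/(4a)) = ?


a = 1.8250
4a = 7.3000
focus = (0, 1/7.3000) = (0, 0.1370)

Focus = (0, 0.1370)


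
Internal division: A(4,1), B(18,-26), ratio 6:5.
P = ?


Px = (6*18 + 5*4)/11 = 128/11 = 11.6364
Py = (6*(-26) + 5*1)/11 = -151/11 = -13.7273

P = (11.6364, -13.7273)


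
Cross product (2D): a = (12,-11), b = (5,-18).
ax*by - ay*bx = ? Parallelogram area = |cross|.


cross = 12*(-18) + 11*5 = -216 + 55 = -161
Parallelogram area = |-161| = 161

cross = -161, parallelogram area = 161


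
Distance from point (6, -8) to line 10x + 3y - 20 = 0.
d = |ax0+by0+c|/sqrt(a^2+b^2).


|10*6 + 3*(-8) - 20| = |16| = 16
sqrt(100 + 9) = sqrt(109) = 10.4403
d = 16/sqrt(109) = 1.5325

1.5325


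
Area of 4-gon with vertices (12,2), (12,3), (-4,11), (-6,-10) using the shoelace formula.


sum(xi*y_{i+1}) = 12*3 + 12*11 - 4*(-10) - 6*2 = 196
sum(yi*x_{i+1}) = 2*12 + 3*(-4) + 11*(-6) - 10*12 = -174
Area = |196 + 174|/2 = 370/2 = 185.0000

185.0000 sq units


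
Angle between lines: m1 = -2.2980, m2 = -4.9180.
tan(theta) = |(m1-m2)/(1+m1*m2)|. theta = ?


m1-m2 = 2.62
1+m1*m2 = 12.301564
tan(theta) = |2.62/12.301564| = 0.212981
theta = arctan(|2.62/12.301564|) = 12.0233 degrees (acute angle)

12.0233 degrees


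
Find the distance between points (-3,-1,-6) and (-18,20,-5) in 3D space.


dx=-15, dy=21, dz=1
d = sqrt(225+441+1) = sqrt(667) = 25.8263

25.8263


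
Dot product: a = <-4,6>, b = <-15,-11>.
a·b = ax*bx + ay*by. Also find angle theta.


a·b = -4*(-15) + 6*(-11) = 60 - 66 = -6
|a| = sqrt(16+36) = 7.2111
|b| = sqrt(225+121) = 18.6011
cos(theta) = -6/(sqrt(52)*sqrt(346)) = -6/sqrt(17992) = -0.044731
theta = arccos(-6/sqrt(17992)) = 92.5638 degrees

a·b = -6, theta = 92.5638 deg


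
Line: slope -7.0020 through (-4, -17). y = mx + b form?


y + 17 = -7.0020(x + 4)
y = -7.0020x - 17 + 7.0020*(-4)
y = -7.0020x - 45.0080

y = -7.0020x - 45.0080


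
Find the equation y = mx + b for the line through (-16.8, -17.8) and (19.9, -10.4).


m = (7.4)/(36.7) = 0.2016
b = y1 - m*x1 = -17.8 - (7.4*(-16.8))/(36.7) = -17.8 + 3.3875 = -14.4125

y = 0.2016x - 14.4125


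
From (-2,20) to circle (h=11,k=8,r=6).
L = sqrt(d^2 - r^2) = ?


d = sqrt((-2-11)^2 + (20-8)^2) = sqrt(169+144) = 17.6918
L = sqrt(313.0000 - 36) = sqrt(277.0000) = 16.6433

16.6433


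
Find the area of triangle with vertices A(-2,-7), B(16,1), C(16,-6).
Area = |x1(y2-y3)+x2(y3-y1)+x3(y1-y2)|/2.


-2*(1+ 6) = -14
16*(-6+ 7) = 16
16*(-7-1) = -128
sum = -126
Area = |-126|/2 = 63.0000

63.0000 sq units


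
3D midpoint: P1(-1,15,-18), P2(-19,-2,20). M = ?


Mx = (-1- 19)/2 = -10.0000
My = (15- 2)/2 = 6.5000
Mz = (-18+20)/2 = 1.0000

M = (-10.0000, 6.5000, 1.0000)


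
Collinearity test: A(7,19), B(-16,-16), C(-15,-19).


7*(-16+ 19) - 16*(-19-19) - 15*(19+ 16)
= 21 + 608 - 525 = 104

No, not collinear (determinant = 104)


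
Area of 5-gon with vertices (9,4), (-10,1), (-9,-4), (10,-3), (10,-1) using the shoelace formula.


sum(xi*y_{i+1}) = 9*1 - 10*(-4) - 9*(-3) + 10*(-1) + 10*4 = 106
sum(yi*x_{i+1}) = 4*(-10) + 1*(-9) - 4*10 - 3*10 - 1*9 = -128
Area = |106 + 128|/2 = 234/2 = 117.0000

117.0000 sq units


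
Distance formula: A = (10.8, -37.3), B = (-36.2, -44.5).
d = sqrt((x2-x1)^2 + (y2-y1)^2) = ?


dx = -36.2 - 10.8 = -47.0
dy = -44.5 + 37.3 = -7.2
d = sqrt(2209.0 + 51.84) = sqrt(2260.84) = 47.5483

47.5483


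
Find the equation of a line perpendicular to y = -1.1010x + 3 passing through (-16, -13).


Perpendicular slope = -1/m1 = -1/(-1.1010) = 0.9083
b2 = y0 - m2*x0 = -13 - 16/(-1.1010) = -13 + 14.5322 = 1.5322

y = 0.9083x + 1.5322


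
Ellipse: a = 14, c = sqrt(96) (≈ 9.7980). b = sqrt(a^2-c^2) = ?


b^2 = 14^2 - (sqrt(96))^2 = 196 - 96 = 100
b = sqrt(100) = 10

b = 10


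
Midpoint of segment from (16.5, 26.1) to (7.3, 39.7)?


Mx = (16.5 + 7.3)/2 = 23.8/2 = 11.9000
My = (26.1 + 39.7)/2 = 65.8/2 = 32.9000

(11.9000, 32.9000)


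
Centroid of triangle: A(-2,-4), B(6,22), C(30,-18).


Gx = (-2+6+30)/3 = 34/3 = 11.3333
Gy = (-4+22- 18)/3 = 0/3 = 0

G = (11.3333, 0)


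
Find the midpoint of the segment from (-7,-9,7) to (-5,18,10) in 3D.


Mx = (-7- 5)/2 = -6.0000
My = (-9+18)/2 = 4.5000
Mz = (7+10)/2 = 8.5000

M = (-6.0000, 4.5000, 8.5000)


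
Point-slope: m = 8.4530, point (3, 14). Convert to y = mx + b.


y - 14 = 8.4530(x - 3)
y = 8.4530x + 14 - 8.4530*3
y = 8.4530x - 11.3590

y = 8.4530x - 11.3590


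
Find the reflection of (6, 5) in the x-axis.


Reflection rule for x-axis: (x, -y)
(6, 5) -> (6, -5)

(6, -5)


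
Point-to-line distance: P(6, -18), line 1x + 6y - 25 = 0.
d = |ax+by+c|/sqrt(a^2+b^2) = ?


|1*6 + 6*(-18) - 25| = |-127| = 127
sqrt(1 + 36) = sqrt(37) = 6.0828
d = 127/sqrt(37) = 20.8787

20.8787


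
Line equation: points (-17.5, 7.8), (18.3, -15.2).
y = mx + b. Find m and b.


m = (-23.0)/(35.8) = -0.6425
b = y1 - m*x1 = 7.8 - (-23.0*(-17.5))/(35.8) = 7.8 - 11.2430 = -3.4430

y = -0.6425x - 3.4430


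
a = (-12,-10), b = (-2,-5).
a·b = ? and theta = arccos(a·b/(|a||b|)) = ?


a·b = -12*(-2) - 10*(-5) = 24 + 50 = 74
|a| = sqrt(144+100) = 15.6205
|b| = sqrt(4+25) = 5.3852
cos(theta) = 74/(sqrt(244)*sqrt(29)) = 74/sqrt(7076) = 0.879707
theta = arccos(74/sqrt(7076)) = 28.3930 degrees

a·b = 74, theta = 28.3930 deg


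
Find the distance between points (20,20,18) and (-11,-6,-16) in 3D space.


dx=-31, dy=-26, dz=-34
d = sqrt(961+676+1156) = sqrt(2793) = 52.8488

52.8488


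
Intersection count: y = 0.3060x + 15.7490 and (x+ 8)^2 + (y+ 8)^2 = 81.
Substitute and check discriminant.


Substitute y = 0.3060x + 15.7490: (x+ 8)^2 + (0.3060x+15.7490+ 8)^2 = 81
Expand to Ax^2 + Bx + C = 0, where b-k = 23.749
A = 1+m^2 = 1.093636
B = 2(m(b-k) - h) = 2(0.3060*23.749 + 8) = 30.534388
C = h^2 + (b-k)^2 - r^2 = 64 + 564.015001 - 81 = 547.015001
disc = B^2-4AC = 932.3489 - 2392.9412 = -1460.5923
disc < 0

0 intersection points


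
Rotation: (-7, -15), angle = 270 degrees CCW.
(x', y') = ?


cos(270) = 0, sin(270) = -1
x' = -7*0 + 15*(-1) = -15
y' = -7*(-1) - 15*0 = 7

(-15, 7)


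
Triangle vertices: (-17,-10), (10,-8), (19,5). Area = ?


-17*(-8-5) = 221
10*(5+ 10) = 150
19*(-10+ 8) = -38
sum = 333
Area = |333|/2 = 166.5000

166.5000 sq units


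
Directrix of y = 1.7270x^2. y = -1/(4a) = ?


a = 1.7270
1/(4a) = 0.1448
directrix: y = -0.1448 = -0.1448

y = -0.1448


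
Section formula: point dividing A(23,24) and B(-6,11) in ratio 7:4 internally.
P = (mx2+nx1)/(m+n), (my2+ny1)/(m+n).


Px = (7*(-6) + 4*23)/11 = 50/11 = 4.5455
Py = (7*11 + 4*24)/11 = 173/11 = 15.7273

P = (4.5455, 15.7273)


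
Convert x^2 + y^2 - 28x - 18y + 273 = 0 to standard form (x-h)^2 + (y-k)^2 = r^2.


h = -D/2 = 28/2 = 14
k = -E/2 = 18/2 = 9
r^2 = h^2 + k^2 - F = 196 + 81 - 273 = 4
r = 2

Center (14, 9), radius = 2


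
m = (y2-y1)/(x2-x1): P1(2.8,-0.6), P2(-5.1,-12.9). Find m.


dy = -12.9 + 0.6 = -12.3
dx = -5.1 - 2.8 = -7.9
m = -12.3/(-7.9) = 1.5570

m = 1.5570


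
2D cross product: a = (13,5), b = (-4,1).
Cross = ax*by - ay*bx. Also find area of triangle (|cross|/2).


cross = 13*1 - 5*(-4) = 13 + 20 = 33
Triangle area = |33|/2 = 33/2 = 16.5000

cross = 33, triangle area = 16.5000


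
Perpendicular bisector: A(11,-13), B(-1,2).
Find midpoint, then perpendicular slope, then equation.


Midpoint = (5, -5.5)
Slope of AB = dy/dx = 15/(-12) = -1.2500
Perp slope = -dx/dy = 12/15 = 0.8000
b = My - (perp slope)*Mx = -5.5 + (-12*5)/15 = -5.5 - 4.0000 = -9.5000

y = 0.8000x - 9.5000


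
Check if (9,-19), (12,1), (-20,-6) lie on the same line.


9*(1+ 6) + 12*(-6+ 19) - 20*(-19-1)
= 63 + 156 + 400 = 619

No, not collinear (determinant = 619)


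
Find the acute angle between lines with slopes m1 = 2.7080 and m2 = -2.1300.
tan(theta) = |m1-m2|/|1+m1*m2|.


m1-m2 = 4.838
1+m1*m2 = -4.76804
tan(theta) = |4.838/(-4.76804)| = 1.014673
theta = arctan(|4.838/(-4.76804)|) = 45.4173 degrees (acute angle)

45.4173 degrees


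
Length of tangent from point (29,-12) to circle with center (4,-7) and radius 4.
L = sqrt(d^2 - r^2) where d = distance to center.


d = sqrt((29-4)^2 + (-12+ 7)^2) = sqrt(625+25) = 25.4951
L = sqrt(650.0000 - 16) = sqrt(634.0000) = 25.1794

25.1794


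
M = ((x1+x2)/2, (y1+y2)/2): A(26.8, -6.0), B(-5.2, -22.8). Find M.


Mx = (26.8 - 5.2)/2 = 21.6/2 = 10.8000
My = (-6.0 - 22.8)/2 = -28.8/2 = -14.4000

(10.8000, -14.4000)


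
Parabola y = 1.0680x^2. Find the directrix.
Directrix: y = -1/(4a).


a = 1.0680
1/(4a) = 0.2341
directrix: y = -0.2341 = -0.2341

y = -0.2341


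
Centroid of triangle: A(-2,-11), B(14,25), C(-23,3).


Gx = (-2+14- 23)/3 = -11/3 = -3.6667
Gy = (-11+25+3)/3 = 17/3 = 5.6667

G = (-3.6667, 5.6667)


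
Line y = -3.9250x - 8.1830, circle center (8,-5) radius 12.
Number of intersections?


Substitute y = -3.9250x - 8.1830: (x-8)^2 + (-3.9250x- 8.1830+ 5)^2 = 144
Expand to Ax^2 + Bx + C = 0, where b-k = -3.183
A = 1+m^2 = 16.405625
B = 2(m(b-k) - h) = 2(-3.9250*(-3.183) - 8) = 8.98655
C = h^2 + (b-k)^2 - r^2 = 64 + 10.131489 - 144 = -69.868511
disc = B^2-4AC = 80.7581 + 4584.9464 = 4665.7045
disc > 0

2 intersection points


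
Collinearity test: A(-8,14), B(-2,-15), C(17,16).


-8*(-15-16) - 2*(16-14) + 17*(14+ 15)
= 248 - 4 + 493 = 737

No, not collinear (determinant = 737)


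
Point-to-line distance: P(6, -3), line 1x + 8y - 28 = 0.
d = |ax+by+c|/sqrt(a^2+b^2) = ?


|1*6 + 8*(-3) - 28| = |-46| = 46
sqrt(1 + 64) = sqrt(65) = 8.0623
d = 46/sqrt(65) = 5.7056

5.7056


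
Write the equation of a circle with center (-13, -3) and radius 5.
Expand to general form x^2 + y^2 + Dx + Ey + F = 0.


(x+ 13)^2 + (y+ 3)^2 = 5^2
D = -2h = 26, E = -2k = 6
F = h^2+k^2-r^2 = 169+9-25 = 153

x^2 + y^2 + 26x + 6y + 153 = 0


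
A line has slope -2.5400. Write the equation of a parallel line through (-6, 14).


Parallel lines have equal slopes.
m2 = -2.5400
b2 = 14 + 2.5400*(-6) = -1.2400

y = -2.5400x - 1.2400


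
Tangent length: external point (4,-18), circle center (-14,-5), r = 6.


d = sqrt((4+ 14)^2 + (-18+ 5)^2) = sqrt(324+169) = 22.2036
L = sqrt(493.0000 - 36) = sqrt(457.0000) = 21.3776

21.3776


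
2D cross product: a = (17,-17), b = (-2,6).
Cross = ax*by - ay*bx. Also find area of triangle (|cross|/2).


cross = 17*6 + 17*(-2) = 102 - 34 = 68
Triangle area = |68|/2 = 68/2 = 34.0000

cross = 68, triangle area = 34.0000


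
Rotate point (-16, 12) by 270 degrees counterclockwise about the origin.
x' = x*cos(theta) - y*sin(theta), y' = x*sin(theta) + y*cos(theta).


cos(270) = 0, sin(270) = -1
x' = -16*0 - 12*(-1) = 12
y' = -16*(-1) + 12*0 = 16

(12, 16)


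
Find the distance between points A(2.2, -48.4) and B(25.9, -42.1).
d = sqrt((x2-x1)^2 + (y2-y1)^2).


dx = 25.9 - 2.2 = 23.7
dy = -42.1 + 48.4 = 6.3
d = sqrt(561.69 + 39.69) = sqrt(601.38) = 24.5231

24.5231


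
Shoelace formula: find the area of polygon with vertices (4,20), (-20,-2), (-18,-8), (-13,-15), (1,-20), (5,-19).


sum(xi*y_{i+1}) = 4*(-2) - 20*(-8) - 18*(-15) - 13*(-20) + 1*(-19) + 5*20 = 763
sum(yi*x_{i+1}) = 20*(-20) - 2*(-18) - 8*(-13) - 15*1 - 20*5 - 19*4 = -451
Area = |763 + 451|/2 = 1214/2 = 607.0000

607.0000 sq units


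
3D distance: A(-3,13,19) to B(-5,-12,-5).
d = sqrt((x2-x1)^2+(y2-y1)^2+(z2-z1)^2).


dx=-2, dy=-25, dz=-24
d = sqrt(4+625+576) = sqrt(1205) = 34.7131

34.7131


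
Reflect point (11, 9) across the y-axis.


Reflection rule for y-axis: (-x, y)
(11, 9) -> (-11, 9)

(-11, 9)


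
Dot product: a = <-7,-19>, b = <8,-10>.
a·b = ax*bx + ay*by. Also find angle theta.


a·b = -7*8 - 19*(-10) = -56 + 190 = 134
|a| = sqrt(49+361) = 20.2485
|b| = sqrt(64+100) = 12.8062
cos(theta) = 134/(sqrt(410)*sqrt(164)) = 134/sqrt(67240) = 0.516762
theta = arccos(134/sqrt(67240)) = 58.8847 degrees

a·b = 134, theta = 58.8847 deg


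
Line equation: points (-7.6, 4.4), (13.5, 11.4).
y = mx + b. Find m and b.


m = (7.0)/(21.1) = 0.3318
b = y1 - m*x1 = 4.4 - (7.0*(-7.6))/(21.1) = 4.4 + 2.5213 = 6.9213

y = 0.3318x + 6.9213


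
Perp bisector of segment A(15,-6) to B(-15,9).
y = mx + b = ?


Midpoint = (0, 1.5)
Slope of AB = dy/dx = 15/(-30) = -0.5000
Perp slope = -dx/dy = 30/15 = 2.0000
b = My - (perp slope)*Mx = 1.5 + (-30*0)/15 = 1.5 + 0 = 1.5000

y = 2.0000x + 1.5000


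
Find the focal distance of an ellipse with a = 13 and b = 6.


c^2 = 13^2 - 6^2 = 169 - 36 = 133
c = sqrt(133) = 11.5326

c = 11.5326


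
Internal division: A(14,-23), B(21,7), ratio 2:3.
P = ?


Px = (2*21 + 3*14)/5 = 84/5 = 16.8000
Py = (2*7 + 3*(-23))/5 = -55/5 = -11.0000

P = (16.8000, -11.0000)


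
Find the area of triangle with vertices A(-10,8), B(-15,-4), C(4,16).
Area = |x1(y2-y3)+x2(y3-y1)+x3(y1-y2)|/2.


-10*(-4-16) = 200
-15*(16-8) = -120
4*(8+ 4) = 48
sum = 128
Area = |128|/2 = 64.0000

64.0000 sq units


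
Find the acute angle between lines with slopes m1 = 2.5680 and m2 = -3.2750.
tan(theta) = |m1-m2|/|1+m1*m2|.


m1-m2 = 5.843
1+m1*m2 = -7.4102
tan(theta) = |5.843/(-7.4102)| = 0.788508
theta = arctan(|5.843/(-7.4102)|) = 38.2561 degrees (acute angle)

38.2561 degrees


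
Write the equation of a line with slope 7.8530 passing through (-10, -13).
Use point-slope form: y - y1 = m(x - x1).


y + 13 = 7.8530(x + 10)
y = 7.8530x - 13 - 7.8530*(-10)
y = 7.8530x + 65.5300

y = 7.8530x + 65.5300


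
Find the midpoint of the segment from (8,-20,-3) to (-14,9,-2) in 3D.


Mx = (8- 14)/2 = -3.0000
My = (-20+9)/2 = -5.5000
Mz = (-3- 2)/2 = -2.5000

M = (-3.0000, -5.5000, -2.5000)


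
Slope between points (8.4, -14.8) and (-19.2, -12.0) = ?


dy = -12.0 + 14.8 = 2.8
dx = -19.2 - 8.4 = -27.6
m = 2.8/(-27.6) = -0.1014

m = -0.1014


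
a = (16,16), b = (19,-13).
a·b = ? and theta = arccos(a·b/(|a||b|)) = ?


a·b = 16*19 + 16*(-13) = 304 - 208 = 96
|a| = sqrt(256+256) = 22.6274
|b| = sqrt(361+169) = 23.0217
cos(theta) = 96/(sqrt(512)*sqrt(530)) = 96/sqrt(271360) = 0.184289
theta = arccos(96/sqrt(271360)) = 79.3803 degrees

a·b = 96, theta = 79.3803 deg


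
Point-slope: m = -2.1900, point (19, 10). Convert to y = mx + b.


y - 10 = -2.1900(x - 19)
y = -2.1900x + 10 + 2.1900*19
y = -2.1900x + 51.6100

y = -2.1900x + 51.6100


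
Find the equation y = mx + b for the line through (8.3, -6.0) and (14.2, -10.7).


m = (-4.7)/(5.9) = -0.7966
b = y1 - m*x1 = -6.0 - (-4.7*8.3)/(5.9) = -6.0 + 6.6119 = 0.6119

y = -0.7966x + 0.6119


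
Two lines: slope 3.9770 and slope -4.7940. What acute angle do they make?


m1-m2 = 8.771
1+m1*m2 = -18.065738
tan(theta) = |8.771/(-18.065738)| = 0.485505
theta = arctan(|8.771/(-18.065738)|) = 25.8968 degrees (acute angle)

25.8968 degrees


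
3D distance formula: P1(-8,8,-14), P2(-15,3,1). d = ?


dx=-7, dy=-5, dz=15
d = sqrt(49+25+225) = sqrt(299) = 17.2916

17.2916


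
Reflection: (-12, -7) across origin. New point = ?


Reflection rule for origin: (-x, -y)
(-12, -7) -> (12, 7)

(12, 7)


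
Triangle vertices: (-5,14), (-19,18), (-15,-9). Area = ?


-5*(18+ 9) = -135
-19*(-9-14) = 437
-15*(14-18) = 60
sum = 362
Area = |362|/2 = 181.0000

181.0000 sq units


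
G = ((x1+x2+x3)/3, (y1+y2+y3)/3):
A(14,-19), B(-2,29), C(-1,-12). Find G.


Gx = (14- 2- 1)/3 = 11/3 = 3.6667
Gy = (-19+29- 12)/3 = -2/3 = -0.6667

G = (3.6667, -0.6667)


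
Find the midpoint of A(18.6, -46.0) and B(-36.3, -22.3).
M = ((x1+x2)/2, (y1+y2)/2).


Mx = (18.6 - 36.3)/2 = -17.7/2 = -8.8500
My = (-46.0 - 22.3)/2 = -68.3/2 = -34.1500

(-8.8500, -34.1500)


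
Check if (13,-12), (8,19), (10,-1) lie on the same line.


13*(19+ 1) + 8*(-1+ 12) + 10*(-12-19)
= 260 + 88 - 310 = 38

No, not collinear (determinant = 38)


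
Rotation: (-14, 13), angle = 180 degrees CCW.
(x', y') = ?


cos(180) = -1, sin(180) = 0
x' = -14*(-1) - 13*0 = 14
y' = -14*0 + 13*(-1) = -13

(14, -13)


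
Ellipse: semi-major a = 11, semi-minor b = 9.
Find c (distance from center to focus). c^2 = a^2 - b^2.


c^2 = 11^2 - 9^2 = 121 - 81 = 40
c = sqrt(40) = 6.3246

c = 6.3246


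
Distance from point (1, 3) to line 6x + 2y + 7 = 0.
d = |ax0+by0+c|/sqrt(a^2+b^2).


|6*1 + 2*3 + 7| = |19| = 19
sqrt(36 + 4) = sqrt(40) = 6.3246
d = 19/sqrt(40) = 3.0042

3.0042


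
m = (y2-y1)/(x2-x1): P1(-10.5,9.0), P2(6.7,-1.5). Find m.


dy = -1.5 - 9.0 = -10.5
dx = 6.7 + 10.5 = 17.2
m = -10.5/17.2 = -0.6105

m = -0.6105


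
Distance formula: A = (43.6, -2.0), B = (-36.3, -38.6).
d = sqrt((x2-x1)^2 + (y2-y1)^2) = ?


dx = -36.3 - 43.6 = -79.9
dy = -38.6 + 2.0 = -36.6
d = sqrt(6384.01 + 1339.56) = sqrt(7723.57) = 87.8838

87.8838


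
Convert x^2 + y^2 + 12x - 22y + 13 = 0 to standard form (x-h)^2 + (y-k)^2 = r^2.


h = -D/2 = -12/2 = -6
k = -E/2 = 22/2 = 11
r^2 = h^2 + k^2 - F = 36 + 121 - 13 = 144
r = 12

Center (-6, 11), radius = 12


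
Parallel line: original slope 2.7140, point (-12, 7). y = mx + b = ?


Parallel lines have equal slopes.
m2 = 2.7140
b2 = 7 - 2.7140*(-12) = 39.5680

y = 2.7140x + 39.5680


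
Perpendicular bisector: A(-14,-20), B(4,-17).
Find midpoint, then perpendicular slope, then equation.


Midpoint = (-5, -18.5)
Slope of AB = dy/dx = 3/18 = 0.1667
Perp slope = -dx/dy = -18/3 = -6.0000
b = My - (perp slope)*Mx = -18.5 + (18*(-5))/3 = -18.5 - 30.0000 = -48.5000

y = -6.0000x - 48.5000


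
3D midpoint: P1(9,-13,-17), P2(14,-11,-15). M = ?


Mx = (9+14)/2 = 11.5000
My = (-13- 11)/2 = -12.0000
Mz = (-17- 15)/2 = -16.0000

M = (11.5000, -12.0000, -16.0000)


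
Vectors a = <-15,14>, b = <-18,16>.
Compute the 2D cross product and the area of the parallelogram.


cross = -15*16 - 14*(-18) = -240 + 252 = 12
Parallelogram area = |12| = 12

cross = 12, parallelogram area = 12


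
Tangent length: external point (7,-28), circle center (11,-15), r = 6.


d = sqrt((7-11)^2 + (-28+ 15)^2) = sqrt(16+169) = 13.6015
L = sqrt(185.0000 - 36) = sqrt(149.0000) = 12.2066

12.2066


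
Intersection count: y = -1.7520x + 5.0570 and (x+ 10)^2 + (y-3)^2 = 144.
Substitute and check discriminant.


Substitute y = -1.7520x + 5.0570: (x+ 10)^2 + (-1.7520x+5.0570-3)^2 = 144
Expand to Ax^2 + Bx + C = 0, where b-k = 2.057
A = 1+m^2 = 4.069504
B = 2(m(b-k) - h) = 2(-1.7520*2.057 + 10) = 12.792272
C = h^2 + (b-k)^2 - r^2 = 100 + 4.231249 - 144 = -39.768751
disc = B^2-4AC = 163.6422 + 647.3564 = 810.9986
disc > 0

2 intersection points


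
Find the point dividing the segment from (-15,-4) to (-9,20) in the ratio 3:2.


Px = (3*(-9) + 2*(-15))/5 = -57/5 = -11.4000
Py = (3*20 + 2*(-4))/5 = 52/5 = 10.4000

P = (-11.4000, 10.4000)


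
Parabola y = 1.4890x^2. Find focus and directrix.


a = 1.4890
1/(4a) = 0.1679
Focus = (0, 0.1679)
Directrix: y = -0.1679

Focus = (0, 0.1679), Directrix: y = -0.1679


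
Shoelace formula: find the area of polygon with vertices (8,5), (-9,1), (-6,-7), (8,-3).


sum(xi*y_{i+1}) = 8*1 - 9*(-7) - 6*(-3) + 8*5 = 129
sum(yi*x_{i+1}) = 5*(-9) + 1*(-6) - 7*8 - 3*8 = -131
Area = |129 + 131|/2 = 260/2 = 130.0000

130.0000 sq units


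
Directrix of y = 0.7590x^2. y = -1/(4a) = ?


a = 0.7590
1/(4a) = 0.3294
directrix: y = -0.3294 = -0.3294

y = -0.3294


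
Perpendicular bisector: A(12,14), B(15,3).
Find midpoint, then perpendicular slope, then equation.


Midpoint = (13.5, 8.5)
Slope of AB = dy/dx = -11/3 = -3.6667
Perp slope = -dx/dy = 3/11 = 0.2727
b = My - (perp slope)*Mx = 8.5 + (3*13.5)/(-11) = 8.5 - 3.6818 = 4.8182

y = 0.2727x + 4.8182


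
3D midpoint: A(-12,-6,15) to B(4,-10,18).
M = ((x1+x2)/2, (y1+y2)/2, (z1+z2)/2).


Mx = (-12+4)/2 = -4.0000
My = (-6- 10)/2 = -8.0000
Mz = (15+18)/2 = 16.5000

M = (-4.0000, -8.0000, 16.5000)


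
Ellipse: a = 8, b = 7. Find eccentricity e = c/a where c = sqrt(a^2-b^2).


c = sqrt(64-49) = sqrt(15) = 3.8730
e = c/a = sqrt(15)/8 = 0.4841

e = 0.4841


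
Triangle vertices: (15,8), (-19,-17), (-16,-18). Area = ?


15*(-17+ 18) = 15
-19*(-18-8) = 494
-16*(8+ 17) = -400
sum = 109
Area = |109|/2 = 54.5000

54.5000 sq units


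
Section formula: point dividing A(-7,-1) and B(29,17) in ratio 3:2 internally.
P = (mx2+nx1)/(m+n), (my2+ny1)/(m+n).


Px = (3*29 + 2*(-7))/5 = 73/5 = 14.6000
Py = (3*17 + 2*(-1))/5 = 49/5 = 9.8000

P = (14.6000, 9.8000)


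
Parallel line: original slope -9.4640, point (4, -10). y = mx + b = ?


Parallel lines have equal slopes.
m2 = -9.4640
b2 = -10 + 9.4640*4 = 27.8560

y = -9.4640x + 27.8560


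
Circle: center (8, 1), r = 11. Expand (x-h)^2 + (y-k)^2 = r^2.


(x-8)^2 + (y-1)^2 = 11^2
D = -2h = -16, E = -2k = -2
F = h^2+k^2-r^2 = 64+1-121 = -56

x^2 + y^2 - 16x - 2y - 56 = 0


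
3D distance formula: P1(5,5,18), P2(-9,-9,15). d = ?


dx=-14, dy=-14, dz=-3
d = sqrt(196+196+9) = sqrt(401) = 20.0250

20.0250


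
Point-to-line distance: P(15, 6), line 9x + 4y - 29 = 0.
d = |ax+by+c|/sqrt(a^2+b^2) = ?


|9*15 + 4*6 - 29| = |130| = 130
sqrt(81 + 16) = sqrt(97) = 9.8489
d = 130/sqrt(97) = 13.1995

13.1995


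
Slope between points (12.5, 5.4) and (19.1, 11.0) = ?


dy = 11.0 - 5.4 = 5.6
dx = 19.1 - 12.5 = 6.6
m = 5.6/6.6 = 0.8485

m = 0.8485


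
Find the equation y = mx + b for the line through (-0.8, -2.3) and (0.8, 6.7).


m = (9.0)/(1.6) = 5.6250
b = y1 - m*x1 = -2.3 - (9.0*(-0.8))/(1.6) = -2.3 + 4.5000 = 2.2000

y = 5.6250x + 2.2000


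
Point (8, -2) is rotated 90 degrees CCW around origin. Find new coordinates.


cos(90) = 0, sin(90) = 1
x' = 8*0 + 2*1 = 2
y' = 8*1 - 2*0 = 8

(2, 8)


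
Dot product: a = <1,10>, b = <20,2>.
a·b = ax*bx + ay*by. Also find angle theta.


a·b = 1*20 + 10*2 = 20 + 20 = 40
|a| = sqrt(1+100) = 10.0499
|b| = sqrt(400+4) = 20.0998
cos(theta) = 40/(sqrt(101)*sqrt(404)) = 40/sqrt(40804) = 0.198020
theta = arccos(40/sqrt(40804)) = 78.5788 degrees

a·b = 40, theta = 78.5788 deg


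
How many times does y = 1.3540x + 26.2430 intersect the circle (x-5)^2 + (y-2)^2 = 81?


Substitute y = 1.3540x + 26.2430: (x-5)^2 + (1.3540x+26.2430-2)^2 = 81
Expand to Ax^2 + Bx + C = 0, where b-k = 24.243
A = 1+m^2 = 2.833316
B = 2(m(b-k) - h) = 2(1.3540*24.243 - 5) = 55.650044
C = h^2 + (b-k)^2 - r^2 = 25 + 587.723049 - 81 = 531.723049
disc = B^2-4AC = 3096.9274 - 6026.1577 = -2929.2303
disc < 0

0 intersection points


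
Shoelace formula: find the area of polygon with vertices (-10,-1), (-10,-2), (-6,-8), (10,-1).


sum(xi*y_{i+1}) = -10*(-2) - 10*(-8) - 6*(-1) + 10*(-1) = 96
sum(yi*x_{i+1}) = -1*(-10) - 2*(-6) - 8*10 - 1*(-10) = -48
Area = |96 + 48|/2 = 144/2 = 72.0000

72.0000 sq units


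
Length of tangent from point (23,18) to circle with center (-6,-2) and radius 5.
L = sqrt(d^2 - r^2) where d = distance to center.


d = sqrt((23+ 6)^2 + (18+ 2)^2) = sqrt(841+400) = 35.2278
L = sqrt(1241.0000 - 25) = sqrt(1216.0000) = 34.8712

34.8712


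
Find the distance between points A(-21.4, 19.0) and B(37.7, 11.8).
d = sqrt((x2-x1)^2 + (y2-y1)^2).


dx = 37.7 + 21.4 = 59.1
dy = 11.8 - 19.0 = -7.2
d = sqrt(3492.81 + 51.84) = sqrt(3544.65) = 59.5370

59.5370


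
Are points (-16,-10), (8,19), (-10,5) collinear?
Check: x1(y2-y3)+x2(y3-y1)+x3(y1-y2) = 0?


-16*(19-5) + 8*(5+ 10) - 10*(-10-19)
= -224 + 120 + 290 = 186

No, not collinear (determinant = 186)


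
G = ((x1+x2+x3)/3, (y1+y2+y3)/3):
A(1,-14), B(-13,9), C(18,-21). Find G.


Gx = (1- 13+18)/3 = 6/3 = 2.0000
Gy = (-14+9- 21)/3 = -26/3 = -8.6667

G = (2.0000, -8.6667)


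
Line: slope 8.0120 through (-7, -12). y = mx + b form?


y + 12 = 8.0120(x + 7)
y = 8.0120x - 12 - 8.0120*(-7)
y = 8.0120x + 44.0840

y = 8.0120x + 44.0840


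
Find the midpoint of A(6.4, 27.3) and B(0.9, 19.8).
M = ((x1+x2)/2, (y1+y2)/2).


Mx = (6.4 + 0.9)/2 = 7.3/2 = 3.6500
My = (27.3 + 19.8)/2 = 47.1/2 = 23.5500

(3.6500, 23.5500)


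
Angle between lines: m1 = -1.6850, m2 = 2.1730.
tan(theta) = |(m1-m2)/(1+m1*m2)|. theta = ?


m1-m2 = -3.858
1+m1*m2 = -2.661505
tan(theta) = |-3.858/(-2.661505)| = 1.449556
theta = arctan(|-3.858/(-2.661505)|) = 55.3995 degrees (acute angle)

55.3995 degrees


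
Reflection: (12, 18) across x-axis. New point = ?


Reflection rule for x-axis: (x, -y)
(12, 18) -> (12, -18)

(12, -18)
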